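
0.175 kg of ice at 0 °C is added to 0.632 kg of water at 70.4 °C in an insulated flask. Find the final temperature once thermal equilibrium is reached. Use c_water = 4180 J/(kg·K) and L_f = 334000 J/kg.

Let T be the final temperature. ΣQ_i = 0:
fusion: m_ice L_f = 0.175×334000 = 58450
  warm the meltwater: 731.5 T
  water: 2641.8(T − 70.4)
3373.3 T = 185980 − 58450 = 127530
T ≈ 37.81 °C (positive, so assuming full melt was valid).

T_f ≈ 37.8 °C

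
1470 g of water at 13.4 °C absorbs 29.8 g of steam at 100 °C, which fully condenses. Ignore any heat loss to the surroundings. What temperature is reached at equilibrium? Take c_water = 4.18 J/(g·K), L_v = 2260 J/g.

T_f ≈ 25.9 °C

Let T be the final temperature. ΣQ_i = 0:
latent heat released on condensation: 29.8×2260 = 67348
  condensed water 100 °C→T: 124.56(T − 100)
  water warms: 1470×4.18×(T − 13.4) = 6144.6(T − 13.4)
6269.2 T = 67348 + 12456 + 82338 = 162142
T ≈ 25.86 °C (< 100 °C, so full condensation is consistent).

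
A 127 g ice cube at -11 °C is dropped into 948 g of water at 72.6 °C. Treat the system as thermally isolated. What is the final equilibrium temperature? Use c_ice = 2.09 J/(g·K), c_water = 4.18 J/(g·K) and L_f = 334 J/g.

T_f ≈ 53.9 °C

Setting the total heat transfer to zero:
ice -11→0 °C: 127×2.09×11 = 2919.7; melt ice: 127×334 = 42418; warm the meltwater: 530.86 T; water: 3962.6(T − 72.6)
4493.5 T = 287688 − 45338 = 242350
T ≈ 53.93 °C. Since T > 0 °C, the all-ice-melts assumption holds.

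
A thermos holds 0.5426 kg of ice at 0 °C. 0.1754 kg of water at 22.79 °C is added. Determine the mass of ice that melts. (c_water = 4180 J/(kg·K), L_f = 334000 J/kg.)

Water can give up m c ΔT = 0.1754×4180×22.79 = 16709 J before reaching 0 °C.
To melt every bit of ice: 0.5426×334000 = 181228 J.
Since 16709 < 181228 J, not all the ice melts; equilibrium is at 0 °C.
m_melt = 16709 / L_f = 0.05003 kg.

m_melted ≈ 0.05 kg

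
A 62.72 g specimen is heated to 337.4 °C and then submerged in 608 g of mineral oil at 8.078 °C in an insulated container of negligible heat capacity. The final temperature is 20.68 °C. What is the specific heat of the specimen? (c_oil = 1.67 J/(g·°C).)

Taking heat into each body as positive, Σ m c ΔT = 0:
62.72×c×(20.68 − 337.4) + 608×1.67×(20.68 − 8.078) = 0
-19865 c = -12796
c = -12796/-19865 ≈ 0.6441 J/(g·°C)

c ≈ 0.644 J/(g·°C)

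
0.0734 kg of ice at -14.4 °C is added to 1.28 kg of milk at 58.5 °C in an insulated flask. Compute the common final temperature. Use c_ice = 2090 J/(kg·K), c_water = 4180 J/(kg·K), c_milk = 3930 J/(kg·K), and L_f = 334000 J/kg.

T_f ≈ 50.1 °C

Conservation of energy gives ΣQ = 0:
ice -14.4→0 °C: 0.0734×2090×14.4 = 2209
  fusion: m_ice L_f = 0.0734×334000 = 24516
  warm the meltwater: 306.81 T
  milk: 5030.4(T − 58.5)
5337.2 T = 294278 − 26725 = 267554
T ≈ 50.13 °C — above 0 °C, consistent with complete melting.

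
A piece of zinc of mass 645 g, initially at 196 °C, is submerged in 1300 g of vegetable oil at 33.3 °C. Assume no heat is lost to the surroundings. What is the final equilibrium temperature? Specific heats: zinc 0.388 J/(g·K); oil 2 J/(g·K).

Set heat shed by the hot body equal to heat absorbed by the cold body:
645×0.388×(196 − T) = 1300×2×(T − 33.3)
250.26(196 − T) = 2600(T − 33.3)
2850.3 T = 135631  ⇒  T ≈ 47.59 °C

T_f ≈ 47.6 °C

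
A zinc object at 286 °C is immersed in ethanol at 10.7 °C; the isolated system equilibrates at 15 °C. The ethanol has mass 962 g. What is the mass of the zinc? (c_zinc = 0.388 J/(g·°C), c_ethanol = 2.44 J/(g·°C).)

m ≈ 96 g

|Q_zinc| = |Q_ethanol|:
m·0.388·(286 − 15) = 962·2.44·(15 − 10.7)
105.15 m = 10093  ⇒  m ≈ 95.99 g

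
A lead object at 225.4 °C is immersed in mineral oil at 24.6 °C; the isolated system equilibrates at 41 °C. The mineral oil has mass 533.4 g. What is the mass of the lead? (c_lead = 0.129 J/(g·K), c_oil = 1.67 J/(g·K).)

m ≈ 614 g

Net heat exchanged in the isolated system is zero:
m·0.129·(41 − 225.4) + 533.4·1.67·(41 − 24.6) = 0
-23.79 m = -14609
m = -14609/-23.79 ≈ 614.1 g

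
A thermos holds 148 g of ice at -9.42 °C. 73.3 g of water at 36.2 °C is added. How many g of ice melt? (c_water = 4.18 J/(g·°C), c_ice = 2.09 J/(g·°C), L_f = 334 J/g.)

m_melted ≈ 24.5 g

Water can give up m c ΔT = 73.3×4.18×36.2 = 11091 J before reaching 0 °C.
Warming the ice to 0 °C takes 148×2.09×9.42 = 2913.8 J, leaving 8177.7 J for melting.
Melting all 148 g of ice would need 148×334 = 49432 J.
That's not enough to melt it all — equilibrium is at 0 °C with ice remaining.
m_melted×334 = 8177.7  ⇒  m_melted ≈ 24.48 g.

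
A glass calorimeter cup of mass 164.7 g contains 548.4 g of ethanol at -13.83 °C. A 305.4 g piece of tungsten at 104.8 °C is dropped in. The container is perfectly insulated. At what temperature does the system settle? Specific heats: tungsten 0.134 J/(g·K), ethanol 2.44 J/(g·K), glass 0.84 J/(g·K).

T_f = Σ m_i c_i T_i / Σ m_i c_i:
T_f = (40.92×104.8 + 1338.1×(-13.83) + 138.35×(-13.83)) / (40.92 + 1338.1 + 138.35)
    = -16130 / 1517.4 ≈ -10.63 °C

T_f ≈ -10.6 °C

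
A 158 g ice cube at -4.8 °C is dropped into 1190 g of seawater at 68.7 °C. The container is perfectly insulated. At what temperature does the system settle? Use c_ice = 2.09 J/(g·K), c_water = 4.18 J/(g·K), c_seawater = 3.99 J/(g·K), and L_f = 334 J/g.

Energy conservation, ΣQ = 0:
warm ice to 0 °C: 158·2.09·(0 − (-4.8)) = 1585.1; melt ice: 158·334 = 52772; warm the meltwater: 660.44 T; seawater: 4748.1(T − 68.7)
5408.5 T = 326194 − 54357 = 271837
T ≈ 50.26 °C. Since T > 0 °C, the all-ice-melts assumption holds.

T_f ≈ 50.3 °C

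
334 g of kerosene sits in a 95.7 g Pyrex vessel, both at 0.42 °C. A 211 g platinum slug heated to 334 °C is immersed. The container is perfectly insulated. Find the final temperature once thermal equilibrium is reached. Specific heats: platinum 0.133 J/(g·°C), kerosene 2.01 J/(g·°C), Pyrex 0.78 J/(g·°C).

T_f ≈ 12.5 °C

Net heat exchanged in the isolated system is zero:
211×0.133×(T − 334) + 334×2.01×(T − 0.42) + 95.7×0.78×(T − 0.42) = 0
774.05 T = 9686.4
T = 9686.4 / 774.05 = 12.5 °C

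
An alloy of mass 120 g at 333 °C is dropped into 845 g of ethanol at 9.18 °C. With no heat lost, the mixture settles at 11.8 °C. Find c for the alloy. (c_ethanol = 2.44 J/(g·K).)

c ≈ 0.14 J/(g·K)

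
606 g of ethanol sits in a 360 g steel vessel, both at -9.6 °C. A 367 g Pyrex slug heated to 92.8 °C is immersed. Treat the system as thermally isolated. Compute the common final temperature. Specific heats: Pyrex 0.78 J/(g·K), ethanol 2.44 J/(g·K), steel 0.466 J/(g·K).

Setting the total heat transfer to zero:
367*0.78*(T − 92.8) + 606*2.44*(T − (-9.6)) + 360*0.466*(T − (-9.6)) = 0
286.26(T − 92.8) + 1478.6(T − (-9.6)) + 167.76(T − (-9.6)) = 0
(286.26 + 1478.6 + 167.76) T = 286.26*92.8 + 1478.6*(-9.6) + 167.76*(-9.6)
T ≈ 5.57 °C

T_f ≈ 5.6 °C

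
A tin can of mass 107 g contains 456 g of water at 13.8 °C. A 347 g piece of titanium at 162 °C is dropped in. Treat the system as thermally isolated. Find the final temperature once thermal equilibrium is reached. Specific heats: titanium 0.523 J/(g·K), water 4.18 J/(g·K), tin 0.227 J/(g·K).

With ΣQ=0 the equilibrium temperature is the m·c-weighted mean:
T_f = (181.48×162 + 1906.1×13.8 + 24.29×13.8) / (181.48 + 1906.1 + 24.29)
    = 56039 / 2111.8 ≈ 26.54 °C

T_f ≈ 26.5 °C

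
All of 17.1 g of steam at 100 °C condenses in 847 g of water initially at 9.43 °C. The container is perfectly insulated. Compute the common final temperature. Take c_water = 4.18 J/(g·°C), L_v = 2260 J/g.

T_f ≈ 21.9 °C

Let T be the final temperature. ΣQ_i = 0:
steam→water at 100 °C releases m L_v = 17.1·2260 = 38646
  condensate cools 100→T: 17.1·4.18·(T − 100) = 71.48(T − 100)
  original water: 3540.5(T − 9.43)
3611.9 T = 38646 + 7147.8 + 33387 = 79180
T ≈ 21.92 °C (< 100 °C, so full condensation is consistent).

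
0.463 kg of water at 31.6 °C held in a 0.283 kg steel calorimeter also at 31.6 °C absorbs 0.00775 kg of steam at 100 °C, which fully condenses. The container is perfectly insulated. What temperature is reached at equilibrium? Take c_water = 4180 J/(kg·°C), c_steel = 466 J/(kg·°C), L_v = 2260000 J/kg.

T_f ≈ 41.0 °C

Heat gained plus heat lost sum to zero:
steam→water at 100 °C releases m L_v = 0.00775×2260000 = 17515
  condensate cools 100→T: 0.00775×4180×(T − 100) = 32.4(T − 100)
  original water: 1935.3(T − 31.6)
  steel cup: 0.283×466×(T − 31.6) = 131.88(T − 31.6)
2099.6 T = 17515 + 3239.5 + 65324 = 86079
T ≈ 41.00 °C, under the boiling point, so the assumption holds.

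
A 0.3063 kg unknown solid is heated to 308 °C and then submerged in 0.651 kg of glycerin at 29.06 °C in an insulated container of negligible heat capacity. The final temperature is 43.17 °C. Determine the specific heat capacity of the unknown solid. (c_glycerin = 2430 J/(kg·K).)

c ≈ 275 J/(kg·K)

Net heat exchanged in the isolated system is zero:
0.3063×c×(43.17 − 308) + 0.651×2430×(43.17 − 29.06) = 0
-81.12 c = -22321
c = -22321/-81.12 ≈ 275.2 J/(kg·K)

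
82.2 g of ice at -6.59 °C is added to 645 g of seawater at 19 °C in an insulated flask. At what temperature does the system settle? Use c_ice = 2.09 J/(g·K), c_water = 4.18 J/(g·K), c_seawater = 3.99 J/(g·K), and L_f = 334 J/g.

Conservation of energy gives ΣQ = 0:
warm ice to 0 °C: 82.2×2.09×(0 − (-6.59)) = 1132.1
  latent heat to melt: 82.2×334 = 27455
  meltwater 0→T: 82.2×4.18×T = 343.6 T
  seawater cools: 645×3.99×(T − 19) = 2573.6(T − 19)
2917.1 T = 48897 − 28587 = 20311
T ≈ 6.96 °C. Since T > 0 °C, the all-ice-melts assumption holds.

T_f ≈ 7.0 °C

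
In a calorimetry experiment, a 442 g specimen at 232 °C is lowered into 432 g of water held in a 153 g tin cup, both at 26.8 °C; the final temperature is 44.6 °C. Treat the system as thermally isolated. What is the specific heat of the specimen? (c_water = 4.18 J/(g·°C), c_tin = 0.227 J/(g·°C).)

c ≈ 0.396 J/(g·°C)

Net heat exchanged in the isolated system is zero:
442×c×(44.6 − 232) + 432×4.18×(44.6 − 26.8) + 153×0.227×(44.6 − 26.8) = 0
-82831 c = -32761
c = -32761/-82831 ≈ 0.3955 J/(g·°C)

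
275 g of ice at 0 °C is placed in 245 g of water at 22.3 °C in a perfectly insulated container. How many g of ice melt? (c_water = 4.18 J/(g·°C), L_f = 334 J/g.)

m_melted ≈ 68.4 g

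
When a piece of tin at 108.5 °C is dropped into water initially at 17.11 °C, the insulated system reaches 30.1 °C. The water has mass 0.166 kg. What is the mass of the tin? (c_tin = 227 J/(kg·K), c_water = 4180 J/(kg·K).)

Heat gained plus heat lost sum to zero:
m·227·(30.1 − 108.5) + 0.166·4180·(30.1 − 17.11) = 0
-17797 m = -9013.5
m = -9013.5/-17797 ≈ 0.5065 kg

m ≈ 0.506 kg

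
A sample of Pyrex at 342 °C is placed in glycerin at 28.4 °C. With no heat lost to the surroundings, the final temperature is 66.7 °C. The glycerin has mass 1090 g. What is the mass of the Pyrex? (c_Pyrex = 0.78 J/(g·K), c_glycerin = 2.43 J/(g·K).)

m ≈ 472 g

Heat lost by the Pyrex = heat gained by the glycerin:
m×0.78×(342 − 66.7) = 1090×2.43×(66.7 − 28.4)
214.73 m = 101445  ⇒  m ≈ 472.4 g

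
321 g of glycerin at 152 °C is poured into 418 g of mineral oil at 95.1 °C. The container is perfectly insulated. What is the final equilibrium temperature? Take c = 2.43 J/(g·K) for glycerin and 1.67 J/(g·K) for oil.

T_f = Σ m_i c_i T_i / Σ m_i c_i:
T_f = (780.03·152 + 698.06·95.1) / (780.03 + 698.06)
    = 184950 / 1478.1 ≈ 125.13 °C

T_f ≈ 125.1 °C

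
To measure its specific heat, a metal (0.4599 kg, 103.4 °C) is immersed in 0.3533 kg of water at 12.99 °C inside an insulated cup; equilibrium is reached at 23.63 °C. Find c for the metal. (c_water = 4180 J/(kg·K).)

Conservation of energy gives ΣQ = 0:
0.4599×c×(23.63 − 103.4) + 0.3533×4180×(23.63 − 12.99) = 0
-36.69 c = -15713
c = -15713/-36.69 ≈ 428.3 J/(kg·K)

c ≈ 428 J/(kg·K)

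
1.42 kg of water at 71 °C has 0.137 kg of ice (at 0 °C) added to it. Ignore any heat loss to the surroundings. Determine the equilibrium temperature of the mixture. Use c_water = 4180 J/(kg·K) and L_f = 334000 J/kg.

T_f ≈ 57.7 °C

Energy conservation, ΣQ = 0:
melt ice: 0.137·334000 = 45758
  meltwater 0→T: 0.137·4180·T = 572.66 T
  water: 5935.6(T − 71)
6508.3 T = 421428 − 45758 = 375670
T ≈ 57.72 °C — above 0 °C, consistent with complete melting.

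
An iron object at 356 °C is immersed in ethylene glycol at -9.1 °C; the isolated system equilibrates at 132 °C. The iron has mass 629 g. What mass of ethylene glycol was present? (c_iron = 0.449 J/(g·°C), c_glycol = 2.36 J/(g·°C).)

Net heat exchanged in the isolated system is zero:
629×0.449×(132 − 356) + m×2.36×(132 − (-9.1)) = 0
333 m = 63262
m = 63262/333 ≈ 190 g

m ≈ 190 g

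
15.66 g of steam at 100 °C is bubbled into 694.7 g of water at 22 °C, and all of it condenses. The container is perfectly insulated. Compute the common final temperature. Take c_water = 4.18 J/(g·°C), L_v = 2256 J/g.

Net heat exchanged in the isolated system is zero:
latent heat released on condensation: 15.66·2256 = 35329; condensed water 100 °C→T: 65.46(T − 100); original water: 2903.8(T − 22)
2969.3 T = 35329 + 6545.9 + 63885 = 105759
T ≈ 35.62 °C (< 100 °C, so full condensation is consistent).

T_f ≈ 35.6 °C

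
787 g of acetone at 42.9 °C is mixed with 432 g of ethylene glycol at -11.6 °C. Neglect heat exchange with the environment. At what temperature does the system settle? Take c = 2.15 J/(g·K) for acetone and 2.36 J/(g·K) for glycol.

T_f ≈ 22.4 °C

Heat gained plus heat lost sum to zero:
787·2.15·(T − 42.9) + 432·2.36·(T − (-11.6)) = 0
1692(T − 42.9) + 1019.5(T − (-11.6)) = 0
2711.6 T = 60763
T ≈ 22.41 °C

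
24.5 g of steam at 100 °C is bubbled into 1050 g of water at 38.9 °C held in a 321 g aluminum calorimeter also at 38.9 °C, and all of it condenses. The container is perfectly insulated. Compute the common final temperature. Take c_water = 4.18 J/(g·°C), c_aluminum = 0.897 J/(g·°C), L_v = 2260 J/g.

Energy balance with sensible and latent terms:
latent heat released on condensation: 24.5·2260 = 55370; condensate cools 100→T: 24.5·4.18·(T − 100) = 102.41(T − 100); original water: 4389(T − 38.9); aluminum cup: 321·0.897·(T − 38.9) = 287.94(T − 38.9)
4779.3 T = 55370 + 10241 + 181933 = 247544
T ≈ 51.79 °C — below 100 °C, confirming all the steam condensed.

T_f ≈ 51.8 °C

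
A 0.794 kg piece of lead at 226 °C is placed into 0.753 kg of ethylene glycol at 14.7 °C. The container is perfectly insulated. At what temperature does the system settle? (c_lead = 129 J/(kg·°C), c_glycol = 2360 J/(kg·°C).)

Set heat shed by the hot body equal to heat absorbed by the cold body:
0.794*129*(226 − T) = 0.753*2360*(T − 14.7)
102.43(226 − T) = 1777.1(T − 14.7)
1879.5 T = 49271  ⇒  T ≈ 26.22 °C

T_f ≈ 26.2 °C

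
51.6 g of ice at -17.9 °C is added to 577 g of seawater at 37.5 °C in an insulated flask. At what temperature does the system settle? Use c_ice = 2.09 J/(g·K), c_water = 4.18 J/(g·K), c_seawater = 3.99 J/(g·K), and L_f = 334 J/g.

T_f ≈ 26.7 °C

Sum of m c ΔT and latent-heat terms is zero:
ice -17.9→0 °C: 51.6×2.09×17.9 = 1930.4
  latent heat to melt: 51.6×334 = 17234
  warm the meltwater: 215.69 T
  seawater: 2302.2(T − 37.5)
2517.9 T = 86334 − 19165 = 67169
T ≈ 26.68 °C — above 0 °C, consistent with complete melting.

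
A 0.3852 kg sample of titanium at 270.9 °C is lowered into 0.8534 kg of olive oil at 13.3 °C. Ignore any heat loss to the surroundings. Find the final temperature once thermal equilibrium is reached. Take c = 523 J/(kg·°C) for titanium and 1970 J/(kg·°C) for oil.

T_f ≈ 40.9 °C

|Q_titanium| = |Q_oil|:
0.3852×523×(270.9 − T) = 0.8534×1970×(T − 13.3)
201.46(270.9 − T) = 1681.2(T − 13.3)
1882.7 T = 76935  ⇒  T ≈ 40.87 °C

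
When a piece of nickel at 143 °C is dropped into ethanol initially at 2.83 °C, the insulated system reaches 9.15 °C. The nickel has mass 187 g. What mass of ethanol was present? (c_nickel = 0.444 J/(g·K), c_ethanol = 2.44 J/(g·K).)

m ≈ 721 g

|Q_nickel| = |Q_ethanol|:
187×0.444×(143 − 9.15) = m×2.44×(9.15 − 2.83)
15.42 m = 11113  ⇒  m ≈ 720.7 g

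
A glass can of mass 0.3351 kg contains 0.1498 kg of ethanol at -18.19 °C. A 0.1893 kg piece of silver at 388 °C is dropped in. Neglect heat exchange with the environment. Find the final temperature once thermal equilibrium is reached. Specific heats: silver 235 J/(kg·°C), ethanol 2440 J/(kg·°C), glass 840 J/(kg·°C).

T_f is the heat-capacity-weighted average of the initial temperatures:
T_f = (44.49·388 + 365.51·(-18.19) + 281.48·(-18.19)) / (44.49 + 365.51 + 281.48)
    = 5491.5 / 691.48 ≈ 7.94 °C

T_f ≈ 7.9 °C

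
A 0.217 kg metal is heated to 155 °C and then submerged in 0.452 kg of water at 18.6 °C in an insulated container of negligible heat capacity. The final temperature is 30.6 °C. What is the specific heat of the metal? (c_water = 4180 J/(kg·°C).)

c ≈ 840 J/(kg·°C)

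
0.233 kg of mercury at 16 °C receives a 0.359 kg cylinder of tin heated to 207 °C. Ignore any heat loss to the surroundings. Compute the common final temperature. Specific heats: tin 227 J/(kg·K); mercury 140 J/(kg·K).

T_f ≈ 152.4 °C

T_f = Σ m_i c_i T_i / Σ m_i c_i:
T_f = (81.49*207 + 32.62*16) / (81.49 + 32.62)
    = 17391 / 114.11 ≈ 152.40 °C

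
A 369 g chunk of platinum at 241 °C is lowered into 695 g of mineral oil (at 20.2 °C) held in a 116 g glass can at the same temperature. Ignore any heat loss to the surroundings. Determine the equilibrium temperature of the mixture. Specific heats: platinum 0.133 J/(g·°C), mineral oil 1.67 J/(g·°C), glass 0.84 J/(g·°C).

T_f ≈ 28.5 °C

With ΣQ=0 the equilibrium temperature is the m·c-weighted mean:
T_f = (49.08·241 + 1160.6·20.2 + 97.44·20.2) / (49.08 + 1160.6 + 97.44)
    = 37241 / 1307.2 ≈ 28.49 °C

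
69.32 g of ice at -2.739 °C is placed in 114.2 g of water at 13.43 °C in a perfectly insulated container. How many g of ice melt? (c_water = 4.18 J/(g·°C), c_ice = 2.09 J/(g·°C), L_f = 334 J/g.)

Cooling the water to 0 °C releases 114.2·4.18·13.43 = 6410.9 J.
Of that, 69.32·2.09·2.739 = 396.82 J goes to bring the ice to 0 °C, leaving 6014.1 J.
To melt every bit of ice: 69.32·334 = 23153 J.
Since 6014.1 < 23153 J, not all the ice melts; equilibrium is at 0 °C.
m_melt = 6014.1 / L_f = 18.01 g.

m_melted ≈ 18 g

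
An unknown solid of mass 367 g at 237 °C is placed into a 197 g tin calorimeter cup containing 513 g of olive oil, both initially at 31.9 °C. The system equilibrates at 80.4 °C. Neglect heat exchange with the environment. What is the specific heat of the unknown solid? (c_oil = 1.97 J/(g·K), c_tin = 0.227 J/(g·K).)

Conservation of energy gives ΣQ = 0:
367×c×(80.4 − 237) + 513×1.97×(80.4 − 31.9) + 197×0.227×(80.4 − 31.9) = 0
-57472 c = -51183
c = -51183/-57472 ≈ 0.8906 J/(g·K)

c ≈ 0.891 J/(g·K)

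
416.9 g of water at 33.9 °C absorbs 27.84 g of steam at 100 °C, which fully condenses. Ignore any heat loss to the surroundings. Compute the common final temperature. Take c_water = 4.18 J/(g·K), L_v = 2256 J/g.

T_f ≈ 71.8 °C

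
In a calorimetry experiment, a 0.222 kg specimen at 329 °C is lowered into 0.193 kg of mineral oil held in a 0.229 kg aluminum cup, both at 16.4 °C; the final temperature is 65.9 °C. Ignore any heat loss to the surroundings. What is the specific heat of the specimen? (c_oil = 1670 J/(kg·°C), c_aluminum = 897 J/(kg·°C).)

Setting the total heat transfer to zero:
0.222·c·(65.9 − 329) + 0.193·1670·(65.9 − 16.4) + 0.229·897·(65.9 − 16.4) = 0
-58.41 c = -26122
c = -26122/-58.41 ≈ 447.2 J/(kg·°C)

c ≈ 447 J/(kg·°C)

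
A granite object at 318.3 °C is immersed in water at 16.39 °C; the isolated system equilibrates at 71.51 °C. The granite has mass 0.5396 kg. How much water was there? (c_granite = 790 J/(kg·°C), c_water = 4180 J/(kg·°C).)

Net heat exchanged in the isolated system is zero:
0.5396×790×(71.51 − 318.3) + m×4180×(71.51 − 16.39) = 0
230402 m = 105203
m = 105203/230402 ≈ 0.4566 kg

m ≈ 0.457 kg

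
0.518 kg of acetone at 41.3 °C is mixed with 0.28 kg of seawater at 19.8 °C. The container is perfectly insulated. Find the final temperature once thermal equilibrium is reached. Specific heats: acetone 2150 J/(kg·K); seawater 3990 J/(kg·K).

Taking heat into each body as positive, Σ m c ΔT = 0:
0.518*2150*(T − 41.3) + 0.28*3990*(T − 19.8) = 0
2230.9 T = 68116
T ≈ 30.53 °C

T_f ≈ 30.5 °C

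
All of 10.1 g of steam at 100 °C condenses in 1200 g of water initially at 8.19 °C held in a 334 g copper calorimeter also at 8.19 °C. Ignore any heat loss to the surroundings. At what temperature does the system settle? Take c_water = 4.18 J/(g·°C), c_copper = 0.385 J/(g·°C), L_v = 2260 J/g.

T_f ≈ 13.3 °C

Sum of m c ΔT and latent-heat terms is zero:
condense steam: −10.1×2260 = −22826; condensate cools 100→T: 10.1×4.18×(T − 100) = 42.22(T − 100); water warms: 1200×4.18×(T − 8.19) = 5016(T − 8.19); copper cup: 334×0.385×(T − 8.19) = 128.59(T − 8.19)
5186.8 T = 22826 + 4221.8 + 42134 = 69182
T ≈ 13.34 °C — below 100 °C, confirming all the steam condensed.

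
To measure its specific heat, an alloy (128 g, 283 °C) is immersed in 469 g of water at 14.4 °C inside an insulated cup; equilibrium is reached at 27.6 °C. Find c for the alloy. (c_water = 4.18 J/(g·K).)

Conservation of energy gives ΣQ = 0:
128·c·(27.6 − 283) + 469·4.18·(27.6 − 14.4) = 0
-32691 c = -25878
c = -25878/-32691 ≈ 0.7916 J/(g·K)

c ≈ 0.792 J/(g·K)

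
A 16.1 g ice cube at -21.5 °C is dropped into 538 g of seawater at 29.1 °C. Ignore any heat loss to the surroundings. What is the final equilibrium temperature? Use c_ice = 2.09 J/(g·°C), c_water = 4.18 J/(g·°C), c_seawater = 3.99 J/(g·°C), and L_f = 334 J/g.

Heat gained plus heat lost sum to zero:
warm ice to 0 °C: 16.1·2.09·(0 − (-21.5)) = 723.45; latent heat to melt: 16.1·334 = 5377.4; warm the meltwater: 67.3 T; seawater: 2146.6(T − 29.1)
2213.9 T = 62467 − 6100.9 = 56366
T ≈ 25.46 °C. Since T > 0 °C, the all-ice-melts assumption holds.

T_f ≈ 25.5 °C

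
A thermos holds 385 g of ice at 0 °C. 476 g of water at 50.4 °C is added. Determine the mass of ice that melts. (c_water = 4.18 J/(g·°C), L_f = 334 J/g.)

Heat available from the water dropping to 0 °C: 476×4.18×50.4 = 100280 J.
Fully melting the ice requires m_ice L_f = 385×334 = 128590 J.
Since 100280 < 128590 J, not all the ice melts; equilibrium is at 0 °C.
m_melt = 100280 / L_f = 300.2 g.

m_melted ≈ 300 g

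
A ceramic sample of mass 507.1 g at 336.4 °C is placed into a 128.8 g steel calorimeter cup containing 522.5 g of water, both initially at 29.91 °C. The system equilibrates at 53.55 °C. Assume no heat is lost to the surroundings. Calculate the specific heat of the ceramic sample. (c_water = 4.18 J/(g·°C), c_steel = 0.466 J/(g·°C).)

c ≈ 0.37 J/(g·°C)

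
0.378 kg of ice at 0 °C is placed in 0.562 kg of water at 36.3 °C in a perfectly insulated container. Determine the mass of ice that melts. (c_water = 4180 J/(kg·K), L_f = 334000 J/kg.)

m_melted ≈ 0.255 kg

Water can give up m c ΔT = 0.562·4180·36.3 = 85275 J before reaching 0 °C.
Melting all 0.378 kg of ice would need 0.378·334000 = 126252 J.
Since 85275 < 126252 J, not all the ice melts; equilibrium is at 0 °C.
m_melt = 85275 / L_f = 0.2553 kg.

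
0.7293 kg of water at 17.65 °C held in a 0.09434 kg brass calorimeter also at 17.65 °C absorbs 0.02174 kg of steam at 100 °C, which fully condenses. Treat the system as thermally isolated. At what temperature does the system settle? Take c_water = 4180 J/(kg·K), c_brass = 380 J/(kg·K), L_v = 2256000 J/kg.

T_f ≈ 35.5 °C

Heat gained plus heat lost sum to zero:
latent heat released on condensation: 0.02174×2256000 = 49045
  condensed water 100 °C→T: 90.87(T − 100)
  original water: 3048.5(T − 17.65)
  brass cup: 0.09434×380×(T − 17.65) = 35.85(T − 17.65)
3175.2 T = 49045 + 9087.3 + 54438 = 112571
T ≈ 35.45 °C (< 100 °C, so full condensation is consistent).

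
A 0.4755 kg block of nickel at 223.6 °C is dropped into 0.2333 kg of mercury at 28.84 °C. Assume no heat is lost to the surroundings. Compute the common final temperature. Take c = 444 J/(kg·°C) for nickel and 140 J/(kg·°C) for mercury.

Heat lost by the nickel equals heat gained by the mercury:
0.4755*444*(223.6 − T) = 0.2333*140*(T − 28.84)
211.12(223.6 − T) = 32.66(T − 28.84)
243.78 T = 48149  ⇒  T ≈ 197.51 °C

T_f ≈ 197.5 °C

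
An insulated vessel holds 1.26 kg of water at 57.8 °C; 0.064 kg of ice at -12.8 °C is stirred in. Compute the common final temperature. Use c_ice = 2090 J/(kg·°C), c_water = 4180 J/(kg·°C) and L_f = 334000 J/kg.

T_f ≈ 50.8 °C

Heat gained plus heat lost sum to zero:
warm ice to 0 °C: 0.064·2090·(0 − (-12.8)) = 1712.1
  fusion: m_ice L_f = 0.064·334000 = 21376
  meltwater 0→T: 0.064·4180·T = 267.52 T
  water cools: 1.26·4180·(T − 57.8) = 5266.8(T − 57.8)
5534.3 T = 304421 − 23088 = 281333
T ≈ 50.83 °C (positive, so assuming full melt was valid).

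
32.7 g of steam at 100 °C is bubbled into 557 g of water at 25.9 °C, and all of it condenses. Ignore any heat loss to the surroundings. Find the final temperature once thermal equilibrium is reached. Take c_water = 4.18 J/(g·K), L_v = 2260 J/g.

Conservation of energy gives ΣQ = 0:
condense steam: −32.7·2260 = −73902; condensate cools 100→T: 32.7·4.18·(T − 100) = 136.69(T − 100); original water: 2328.3(T − 25.9)
2464.9 T = 73902 + 13669 + 60302 = 147873
T ≈ 59.99 °C, under the boiling point, so the assumption holds.

T_f ≈ 60.0 °C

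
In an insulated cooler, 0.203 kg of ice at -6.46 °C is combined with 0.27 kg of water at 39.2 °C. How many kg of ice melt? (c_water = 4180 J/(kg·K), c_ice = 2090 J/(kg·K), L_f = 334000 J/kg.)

m_melted ≈ 0.124 kg

Heat available from the water dropping to 0 °C: 0.27·4180·39.2 = 44241 J.
Of that, 0.203·2090·6.46 = 2740.8 J goes to bring the ice to 0 °C, leaving 41500 J.
Fully melting the ice requires m_ice L_f = 0.203·334000 = 67802 J.
Since 41500 < 67802 J, not all the ice melts; equilibrium is at 0 °C.
Mass melted = 41500/334000 ≈ 0.1243 kg.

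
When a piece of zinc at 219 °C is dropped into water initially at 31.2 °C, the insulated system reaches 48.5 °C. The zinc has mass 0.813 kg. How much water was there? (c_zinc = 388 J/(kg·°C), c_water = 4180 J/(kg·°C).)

|Q_zinc| = |Q_water|:
0.813·388·(219 − 48.5) = m·4180·(48.5 − 31.2)
72314 m = 53783  ⇒  m ≈ 0.7437 kg

m ≈ 0.744 kg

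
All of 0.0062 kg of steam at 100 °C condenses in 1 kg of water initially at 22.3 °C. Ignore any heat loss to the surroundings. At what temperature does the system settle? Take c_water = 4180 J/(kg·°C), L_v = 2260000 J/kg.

T_f ≈ 26.1 °C

Energy balance with sensible and latent terms:
condense steam: −0.0062×2260000 = −14012
  condensate cools 100→T: 0.0062×4180×(T − 100) = 25.92(T − 100)
  original water: 4180(T − 22.3)
4205.9 T = 14012 + 2591.6 + 93214 = 109818
T ≈ 26.11 °C (< 100 °C, so full condensation is consistent).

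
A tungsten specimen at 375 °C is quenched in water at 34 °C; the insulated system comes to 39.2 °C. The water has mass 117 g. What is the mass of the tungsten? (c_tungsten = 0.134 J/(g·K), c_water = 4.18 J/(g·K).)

|Q_tungsten| = |Q_water|:
m×0.134×(375 − 39.2) = 117×4.18×(39.2 − 34)
45 m = 2543.1  ⇒  m ≈ 56.52 g

m ≈ 56.5 g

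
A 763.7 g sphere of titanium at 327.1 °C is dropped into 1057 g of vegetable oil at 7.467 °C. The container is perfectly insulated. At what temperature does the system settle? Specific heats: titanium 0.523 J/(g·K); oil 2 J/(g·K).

T_f is the heat-capacity-weighted average of the initial temperatures:
T_f = (399.42×327.1 + 2114×7.467) / (399.42 + 2114)
    = 146434 / 2513.4 ≈ 58.26 °C

T_f ≈ 58.3 °C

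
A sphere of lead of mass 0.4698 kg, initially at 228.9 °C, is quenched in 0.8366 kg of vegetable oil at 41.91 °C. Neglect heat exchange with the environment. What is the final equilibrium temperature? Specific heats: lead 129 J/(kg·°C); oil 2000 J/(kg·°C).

T_f ≈ 48.4 °C

Conservation of energy gives ΣQ = 0:
0.4698*129*(T − 228.9) + 0.8366*2000*(T − 41.91) = 0
(60.6 + 1673.2) T = 60.6*228.9 + 1673.2*41.91
T = 83996 / 1733.8 = 48.4 °C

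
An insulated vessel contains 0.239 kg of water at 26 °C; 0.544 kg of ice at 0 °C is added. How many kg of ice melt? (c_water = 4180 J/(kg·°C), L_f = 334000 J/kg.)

Heat available from the water dropping to 0 °C: 0.239·4180·26 = 25975 J.
Melting all 0.544 kg of ice would need 0.544·334000 = 181696 J.
25975 J < 181696 J, so only part of the ice melts and the system sits at 0 °C.
Mass melted = 25975/334000 ≈ 0.07777 kg.

m_melted ≈ 0.0778 kg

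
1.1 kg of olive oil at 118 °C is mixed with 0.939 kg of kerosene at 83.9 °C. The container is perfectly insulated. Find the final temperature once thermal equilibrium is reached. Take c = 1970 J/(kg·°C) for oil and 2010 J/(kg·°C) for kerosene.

T_f ≈ 102.1 °C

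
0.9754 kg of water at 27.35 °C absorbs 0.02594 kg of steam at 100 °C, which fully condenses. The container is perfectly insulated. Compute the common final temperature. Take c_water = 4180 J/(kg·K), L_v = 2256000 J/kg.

Heat gained plus heat lost sum to zero:
steam→water at 100 °C releases m L_v = 0.02594·2256000 = 58521; condensate cools 100→T: 0.02594·4180·(T − 100) = 108.43(T − 100); water warms: 0.9754·4180·(T − 27.35) = 4077.2(T − 27.35)
4185.6 T = 58521 + 10843 + 111511 = 180874
T ≈ 43.21 °C, under the boiling point, so the assumption holds.

T_f ≈ 43.2 °C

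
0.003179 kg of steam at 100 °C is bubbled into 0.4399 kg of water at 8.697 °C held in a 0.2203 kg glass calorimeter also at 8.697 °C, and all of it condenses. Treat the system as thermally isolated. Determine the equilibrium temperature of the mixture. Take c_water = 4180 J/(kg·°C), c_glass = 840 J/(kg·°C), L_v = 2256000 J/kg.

Conservation of energy gives ΣQ = 0:
condense steam: −0.003179·2256000 = −7171.8
  condensed water 100 °C→T: 13.29(T − 100)
  water warms: 0.4399·4180·(T − 8.697) = 1838.8(T − 8.697)
  cup: 185.05(T − 8.697)
2037.1 T = 7171.8 + 1328.8 + 17601 = 26102
T ≈ 12.81 °C, under the boiling point, so the assumption holds.

T_f ≈ 12.8 °C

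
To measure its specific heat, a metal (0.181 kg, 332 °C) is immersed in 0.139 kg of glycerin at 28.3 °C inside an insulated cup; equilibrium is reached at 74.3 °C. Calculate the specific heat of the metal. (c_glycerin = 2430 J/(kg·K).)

c ≈ 333 J/(kg·K)

Heat lost by the metal = heat gained by the glycerin:
0.181×c×(332 − 74.3) = 0.139×2430×(74.3 − 28.3)
46.64 c = 15537  ⇒  c ≈ 333.1 J/(kg·K)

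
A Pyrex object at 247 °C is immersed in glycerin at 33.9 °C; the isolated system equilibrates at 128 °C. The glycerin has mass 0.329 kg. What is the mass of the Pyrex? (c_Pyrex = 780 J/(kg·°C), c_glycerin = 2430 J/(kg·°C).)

m ≈ 0.81 kg

Heat lost by the Pyrex = heat gained by the glycerin:
m·780·(247 − 128) = 0.329·2430·(128 − 33.9)
92820 m = 75230  ⇒  m ≈ 0.8105 kg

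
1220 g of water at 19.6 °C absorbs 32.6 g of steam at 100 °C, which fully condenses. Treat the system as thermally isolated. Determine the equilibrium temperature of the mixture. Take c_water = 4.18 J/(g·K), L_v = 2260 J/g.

Net heat exchanged in the isolated system is zero:
steam→water at 100 °C releases m L_v = 32.6×2260 = 73676; condensed water 100 °C→T: 136.27(T − 100); water warms: 1220×4.18×(T − 19.6) = 5099.6(T − 19.6)
5235.9 T = 73676 + 13627 + 99952 = 187255
T ≈ 35.76 °C (< 100 °C, so full condensation is consistent).

T_f ≈ 35.8 °C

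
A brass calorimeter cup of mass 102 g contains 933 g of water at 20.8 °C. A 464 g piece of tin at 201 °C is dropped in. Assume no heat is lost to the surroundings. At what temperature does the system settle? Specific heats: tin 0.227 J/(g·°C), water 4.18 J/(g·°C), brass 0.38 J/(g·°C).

T_f ≈ 25.5 °C

T_f is the heat-capacity-weighted average of the initial temperatures:
T_f = (105.33·201 + 3899.9·20.8 + 38.76·20.8) / (105.33 + 3899.9 + 38.76)
    = 103096 / 4044 ≈ 25.49 °C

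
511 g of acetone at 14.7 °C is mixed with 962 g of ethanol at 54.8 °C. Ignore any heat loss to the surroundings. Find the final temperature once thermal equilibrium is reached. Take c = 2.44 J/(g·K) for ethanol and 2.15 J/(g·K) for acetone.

T_f ≈ 42.0 °C

Conservation of energy gives ΣQ = 0:
962·2.44·(T − 54.8) + 511·2.15·(T − 14.7) = 0
2347.3(T − 54.8) + 1098.6(T − 14.7) = 0
3445.9 T = 144781
T = 144781 / 3445.9 = 42 °C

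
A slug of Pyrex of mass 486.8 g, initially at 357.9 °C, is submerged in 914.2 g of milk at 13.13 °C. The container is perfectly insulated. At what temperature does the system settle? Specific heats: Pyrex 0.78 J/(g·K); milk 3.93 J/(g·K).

T_f ≈ 46.1 °C

|Q_Pyrex| = |Q_milk|:
486.8·0.78·(357.9 − T) = 914.2·3.93·(T − 13.13)
379.7(357.9 − T) = 3592.8(T − 13.13)
3972.5 T = 183070  ⇒  T ≈ 46.08 °C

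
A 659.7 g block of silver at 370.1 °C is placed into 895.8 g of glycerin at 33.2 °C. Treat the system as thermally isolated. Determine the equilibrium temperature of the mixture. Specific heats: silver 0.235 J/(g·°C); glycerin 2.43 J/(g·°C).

Let T be the final temperature. ΣQ_i = 0:
659.7·0.235·(T − 370.1) + 895.8·2.43·(T − 33.2) = 0
155.03(T − 370.1) + 2176.8(T − 33.2) = 0
(155.03 + 2176.8) T = 155.03·370.1 + 2176.8·33.2
T = 129646 / 2331.8 = 55.6 °C

T_f ≈ 55.6 °C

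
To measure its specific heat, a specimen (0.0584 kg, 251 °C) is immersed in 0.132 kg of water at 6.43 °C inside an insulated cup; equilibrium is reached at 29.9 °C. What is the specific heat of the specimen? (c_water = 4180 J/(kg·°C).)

m_s c (T_s − T_f) = m_water c_water (T_f − T_0):
0.0584·c·(251 − 29.9) = 0.132·4180·(29.9 − 6.43)
12.91 c = 12950  ⇒  c ≈ 1003 J/(kg·°C)

c ≈ 1000 J/(kg·°C)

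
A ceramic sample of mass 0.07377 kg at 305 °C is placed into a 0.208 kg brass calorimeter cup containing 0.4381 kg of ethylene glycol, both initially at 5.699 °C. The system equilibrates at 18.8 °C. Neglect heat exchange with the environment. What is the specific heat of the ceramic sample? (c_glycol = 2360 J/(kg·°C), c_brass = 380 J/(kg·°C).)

c ≈ 691 J/(kg·°C)

Energy conservation, ΣQ = 0:
0.07377×c×(18.8 − 305) + 0.4381×2360×(18.8 − 5.699) + 0.208×380×(18.8 − 5.699) = 0
-21.11 c = -14581
c = -14581/-21.11 ≈ 690.6 J/(kg·°C)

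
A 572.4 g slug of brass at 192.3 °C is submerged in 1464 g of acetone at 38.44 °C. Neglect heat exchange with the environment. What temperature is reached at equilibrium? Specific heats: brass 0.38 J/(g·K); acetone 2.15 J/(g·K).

T_f ≈ 48.4 °C

Heat lost by the brass equals heat gained by the acetone:
572.4·0.38·(192.3 − T) = 1464·2.15·(T − 38.44)
217.51(192.3 − T) = 3147.6(T − 38.44)
3365.1 T = 162821  ⇒  T ≈ 48.39 °C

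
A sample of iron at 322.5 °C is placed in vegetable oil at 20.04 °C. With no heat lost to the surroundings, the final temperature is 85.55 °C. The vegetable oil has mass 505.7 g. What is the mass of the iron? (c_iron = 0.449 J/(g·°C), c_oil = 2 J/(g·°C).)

Heat lost by the iron = heat gained by the oil:
m×0.449×(322.5 − 85.55) = 505.7×2×(85.55 − 20.04)
106.39 m = 66257  ⇒  m ≈ 622.8 g

m ≈ 623 g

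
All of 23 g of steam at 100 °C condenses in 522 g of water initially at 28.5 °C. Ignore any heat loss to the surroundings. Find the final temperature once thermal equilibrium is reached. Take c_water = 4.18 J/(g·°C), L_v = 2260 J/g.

T_f ≈ 54.3 °C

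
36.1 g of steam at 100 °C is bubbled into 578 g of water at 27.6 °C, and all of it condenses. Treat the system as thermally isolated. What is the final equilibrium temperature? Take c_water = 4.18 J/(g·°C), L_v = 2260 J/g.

T_f ≈ 63.6 °C

Let T be the final temperature. ΣQ_i = 0:
latent heat released on condensation: 36.1·2260 = 81586; condensed water 100 °C→T: 150.9(T − 100); original water: 2416(T − 27.6)
2566.9 T = 81586 + 15090 + 66683 = 163359
T ≈ 63.64 °C (< 100 °C, so full condensation is consistent).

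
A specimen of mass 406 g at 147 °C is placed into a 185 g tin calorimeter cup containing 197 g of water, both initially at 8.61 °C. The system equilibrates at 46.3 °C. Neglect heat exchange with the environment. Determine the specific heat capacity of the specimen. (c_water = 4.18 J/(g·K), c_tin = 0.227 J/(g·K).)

c ≈ 0.798 J/(g·K)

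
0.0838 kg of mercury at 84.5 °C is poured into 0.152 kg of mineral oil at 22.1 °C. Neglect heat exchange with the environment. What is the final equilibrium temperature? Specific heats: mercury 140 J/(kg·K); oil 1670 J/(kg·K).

Conservation of energy gives ΣQ = 0:
0.0838·140·(T − 84.5) + 0.152·1670·(T − 22.1) = 0
11.73(T − 84.5) + 253.84(T − 22.1) = 0
(11.73 + 253.84) T = 11.73·84.5 + 253.84·22.1
T = 6601.2 / 265.57 = 24.9 °C

T_f ≈ 24.9 °C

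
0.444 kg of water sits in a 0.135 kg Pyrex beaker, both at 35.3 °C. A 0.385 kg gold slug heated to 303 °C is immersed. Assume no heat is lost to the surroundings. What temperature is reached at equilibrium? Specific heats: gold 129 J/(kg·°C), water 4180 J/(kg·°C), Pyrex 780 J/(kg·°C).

T_f ≈ 41.9 °C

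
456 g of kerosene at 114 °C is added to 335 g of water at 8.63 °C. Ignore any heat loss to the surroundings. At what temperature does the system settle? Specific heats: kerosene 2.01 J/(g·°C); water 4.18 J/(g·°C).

T_f ≈ 50.3 °C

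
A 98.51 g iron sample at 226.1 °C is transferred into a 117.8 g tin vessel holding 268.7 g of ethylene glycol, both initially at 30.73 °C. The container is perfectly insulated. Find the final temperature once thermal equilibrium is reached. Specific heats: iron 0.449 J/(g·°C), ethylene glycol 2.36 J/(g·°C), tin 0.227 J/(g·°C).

T_f ≈ 43.0 °C

Taking heat into each body as positive, Σ m c ΔT = 0:
98.51×0.449×(T − 226.1) + 268.7×2.36×(T − 30.73) + 117.8×0.227×(T − 30.73) = 0
44.23(T − 226.1) + 634.13(T − 30.73) + 26.74(T − 30.73) = 0
(44.23 + 634.13 + 26.74) T = 44.23×226.1 + 634.13×30.73 + 26.74×30.73
T = 30309 / 705.1 = 43 °C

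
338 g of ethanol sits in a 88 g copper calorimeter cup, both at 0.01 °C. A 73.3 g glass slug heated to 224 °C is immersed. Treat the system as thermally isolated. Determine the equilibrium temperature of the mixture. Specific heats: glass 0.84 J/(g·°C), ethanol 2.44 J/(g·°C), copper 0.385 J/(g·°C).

T_f ≈ 15.0 °C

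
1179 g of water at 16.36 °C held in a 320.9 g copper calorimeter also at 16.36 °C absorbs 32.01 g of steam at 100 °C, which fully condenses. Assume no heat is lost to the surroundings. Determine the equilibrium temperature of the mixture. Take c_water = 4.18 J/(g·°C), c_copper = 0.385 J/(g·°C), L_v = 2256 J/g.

Let T be the final temperature. ΣQ_i = 0:
condense steam: −32.01×2256 = −72215; condensed water 100 °C→T: 133.8(T − 100); water warms: 1179×4.18×(T − 16.36) = 4928.2(T − 16.36); copper cup: 320.9×0.385×(T − 16.36) = 123.55(T − 16.36)
5185.6 T = 72215 + 13380 + 82647 = 168242
T ≈ 32.44 °C (< 100 °C, so full condensation is consistent).

T_f ≈ 32.4 °C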